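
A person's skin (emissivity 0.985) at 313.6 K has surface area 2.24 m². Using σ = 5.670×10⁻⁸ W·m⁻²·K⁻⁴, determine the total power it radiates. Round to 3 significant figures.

P ≈ 1.21×10³ W

Area A = 2.24 m².
P = εσAT⁴ = 0.985 × 5.670×10⁻⁸ × 2.24 × (313.6)⁴ = 1.21×10³ W.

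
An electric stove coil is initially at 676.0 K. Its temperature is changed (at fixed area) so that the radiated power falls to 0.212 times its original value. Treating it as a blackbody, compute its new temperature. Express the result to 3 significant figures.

P ∝ T⁴, so T₂/T₁ = (P₂/P₁)^(1/4) = (0.212)^(1/4) = 0.678553.
T₂ = 676.0 × 0.678553 = 459 K.

T₂ ≈ 459 K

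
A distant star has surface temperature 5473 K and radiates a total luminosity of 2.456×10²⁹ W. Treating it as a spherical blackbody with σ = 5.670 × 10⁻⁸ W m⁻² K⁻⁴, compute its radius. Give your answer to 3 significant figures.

R ≈ 1.96×10¹⁰ m

L = 4πR²σT⁴ ⇒ R = √(L/(4πσT⁴)).
σT⁴ = 5.08727×10⁷ W/m², so R = √(2.456×10²⁹/(4π×5.08727×10⁷)) = 1.96×10¹⁰ m.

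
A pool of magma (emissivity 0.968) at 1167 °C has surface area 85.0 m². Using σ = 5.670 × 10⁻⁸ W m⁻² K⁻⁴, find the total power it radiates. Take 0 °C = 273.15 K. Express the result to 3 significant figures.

T = 1167 °C + 273.15 = 1440.15 K.
Area A = 85.0 m².
P = εσAT⁴ = 0.968 × 5.670×10⁻⁸ × 85.0 × (1440.15)⁴ = 2.01×10⁷ W.

P ≈ 2.01×10⁷ W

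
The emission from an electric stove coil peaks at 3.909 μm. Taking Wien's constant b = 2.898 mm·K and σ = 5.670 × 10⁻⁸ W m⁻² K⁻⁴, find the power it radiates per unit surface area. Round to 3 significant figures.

Wien's law: T = b/λ_max = 2.898×10⁻³/3.909×10⁻⁶ = 741.366 K.
Then I = σT⁴ = 5.670×10⁻⁸×(741.366)⁴ = 1.71×10⁴ W/m².

I ≈ 1.71×10⁴ W/m²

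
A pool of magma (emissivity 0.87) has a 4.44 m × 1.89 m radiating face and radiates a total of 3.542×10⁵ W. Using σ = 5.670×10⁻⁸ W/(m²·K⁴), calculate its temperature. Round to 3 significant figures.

Area A = 4.44 × 1.89 = 8.3916 m².
P = εσAT⁴ ⇒ T = (P/(εσA))^(1/4) = (3.542×10⁵/(0.87×5.670×10⁻⁸×8.3916))^(1/4) = 962 K.

T ≈ 962 K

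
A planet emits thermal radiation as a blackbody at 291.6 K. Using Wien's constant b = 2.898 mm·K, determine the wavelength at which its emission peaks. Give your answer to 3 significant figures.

Wien's displacement law: λ_max = b/T = (2.898×10⁻³ m·K)/(291.6 K) = 9.938×10⁻⁶ m.
That is 9.94 μm, in the infrared range.

λ_max ≈ 9.94 μm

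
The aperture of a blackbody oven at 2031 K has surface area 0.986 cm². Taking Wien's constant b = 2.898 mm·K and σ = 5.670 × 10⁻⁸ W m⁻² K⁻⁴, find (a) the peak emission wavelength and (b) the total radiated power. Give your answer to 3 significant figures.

λ_max ≈ 1.43 μm; P ≈ 95.1 W

(a) λ_max = b/T = 2.898×10⁻³/2031 = 1.427×10⁻⁶ m = 1.43 μm.
Area A = 0.986 cm² = 9.86×10⁻⁵ m².
(b) P = σAT⁴ = 5.670×10⁻⁸×9.86×10⁻⁵×(2031)⁴ = 95.1 W.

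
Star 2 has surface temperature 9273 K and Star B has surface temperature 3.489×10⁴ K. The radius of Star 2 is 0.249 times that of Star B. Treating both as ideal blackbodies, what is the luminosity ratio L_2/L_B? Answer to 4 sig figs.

L_2/L_B ≈ 3.094×10⁻⁴

L ∝ R²T⁴, so L_2/L_B = (R_2/R_B)²(T_2/T_B)⁴ = (0.249)² × (9273/3.489×10⁴)⁴ = 0.062001 × 4.98973×10⁻³ = 3.094×10⁻⁴.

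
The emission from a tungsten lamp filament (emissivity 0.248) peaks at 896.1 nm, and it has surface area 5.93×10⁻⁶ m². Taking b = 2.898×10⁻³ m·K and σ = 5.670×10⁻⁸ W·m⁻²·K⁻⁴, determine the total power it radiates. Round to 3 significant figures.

P ≈ 9.12 W

Wien's law: T = b/λ_max = 2.898×10⁻³/8.961×10⁻⁷ = 3234.01 K.
Area A = 5.93×10⁻⁶ m².
Then P = εσAT⁴ = 0.248×5.670×10⁻⁸×5.93×10⁻⁶×(3234.01)⁴ = 9.12 W.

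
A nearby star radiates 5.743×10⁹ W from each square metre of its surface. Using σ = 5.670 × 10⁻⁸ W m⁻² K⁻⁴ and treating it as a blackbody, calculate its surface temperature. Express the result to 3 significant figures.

T ≈ 1.78×10⁴ K

I = σT⁴, so T = (I/σ)^(1/4) = (5.743×10⁹/(5.670×10⁻⁸))^(1/4) = 1.78×10⁴ K.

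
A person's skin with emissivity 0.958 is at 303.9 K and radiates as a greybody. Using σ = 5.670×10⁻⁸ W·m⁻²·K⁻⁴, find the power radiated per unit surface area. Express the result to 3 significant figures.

Stefan–Boltzmann: I = εσT⁴ = 0.958 × 5.670×10⁻⁸ × (303.9)⁴ = 463 W/m².

I ≈ 463 W/m²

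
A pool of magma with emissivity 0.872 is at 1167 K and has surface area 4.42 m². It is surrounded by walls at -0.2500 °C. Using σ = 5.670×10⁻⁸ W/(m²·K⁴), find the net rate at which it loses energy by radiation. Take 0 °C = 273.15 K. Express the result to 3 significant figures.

Net loss ≈ 4.04×10⁵ W

Surroundings: T = -0.2500 °C + 273.15 = 272.9000 K.
Area A = 4.42 m².
Net radiated power P_net = εσA(T⁴ − T₀⁴) = 0.872×5.670×10⁻⁸×4.42×(1167⁴ − 272.9000⁴).
T⁴ − T₀⁴ = 1.85474×10¹² − 5.54644×10⁹ = 1.84919×10¹² K⁴, so P_net = 4.04×10⁵ W.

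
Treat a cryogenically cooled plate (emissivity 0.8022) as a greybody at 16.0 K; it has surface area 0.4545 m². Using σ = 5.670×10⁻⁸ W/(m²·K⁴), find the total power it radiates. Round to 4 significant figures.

P ≈ 1.355×10⁻³ W

Area A = 0.4545 m².
P = εσAT⁴ = 0.8022 × 5.670×10⁻⁸ × 0.4545 × (16.0)⁴ = 1.355×10⁻³ W.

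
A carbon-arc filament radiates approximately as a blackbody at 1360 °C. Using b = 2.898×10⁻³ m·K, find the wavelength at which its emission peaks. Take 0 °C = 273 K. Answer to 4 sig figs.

T = 1360 °C + 273 = 1633 K.
Wien's displacement law: λ_max = b/T = (2.898×10⁻³ m·K)/(1633 K) = 1.7746×10⁻⁶ m.
That is 1.775 μm, in the infrared range.

λ_max ≈ 1.775 μm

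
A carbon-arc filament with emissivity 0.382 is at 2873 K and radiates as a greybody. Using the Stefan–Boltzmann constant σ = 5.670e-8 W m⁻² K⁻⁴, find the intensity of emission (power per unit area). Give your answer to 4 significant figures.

I ≈ 1.476×10⁶ W/m²

Stefan–Boltzmann: I = εσT⁴ = 0.382 × 5.670×10⁻⁸ × (2873)⁴ = 1.476×10⁶ W/m².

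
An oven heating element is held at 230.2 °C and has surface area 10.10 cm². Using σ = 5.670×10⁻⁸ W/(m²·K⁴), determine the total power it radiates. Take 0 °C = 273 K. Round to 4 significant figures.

P ≈ 3.672 W

T = 230.2 °C + 273 = 503.2 K.
Area A = 10.10 cm² = 1.010×10⁻³ m².
P = σAT⁴ = 5.670×10⁻⁸ × 1.010×10⁻³ × (503.2)⁴ = 3.672 W.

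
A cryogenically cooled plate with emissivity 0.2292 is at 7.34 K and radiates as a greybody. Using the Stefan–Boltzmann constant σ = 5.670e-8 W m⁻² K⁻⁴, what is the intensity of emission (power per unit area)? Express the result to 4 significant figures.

Stefan–Boltzmann: I = εσT⁴ = 0.2292 × 5.670×10⁻⁸ × (7.34)⁴ = 3.772×10⁻⁵ W/m².

I ≈ 3.772×10⁻⁵ W/m²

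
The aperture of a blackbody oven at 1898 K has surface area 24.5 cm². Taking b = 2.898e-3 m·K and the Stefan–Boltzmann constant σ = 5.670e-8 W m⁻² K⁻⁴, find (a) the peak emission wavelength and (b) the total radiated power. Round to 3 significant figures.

(a) λ_max = b/T = 2.898×10⁻³/1898 = 1.527×10⁻⁶ m = 1.53 μm.
Area A = 24.5 cm² = 2.45×10⁻³ m².
(b) P = σAT⁴ = 5.670×10⁻⁸×2.45×10⁻³×(1898)⁴ = 1.80×10³ W.

λ_max ≈ 1.53 μm; P ≈ 1.80×10³ W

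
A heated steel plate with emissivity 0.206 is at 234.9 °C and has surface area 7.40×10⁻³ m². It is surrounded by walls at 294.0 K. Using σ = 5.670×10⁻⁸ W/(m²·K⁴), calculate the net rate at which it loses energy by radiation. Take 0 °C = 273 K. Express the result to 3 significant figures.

T = 234.9 °C + 273 = 507.9 K.
Area A = 7.40×10⁻³ m².
Net radiated power P_net = εσA(T⁴ − T₀⁴) = 0.206×5.670×10⁻⁸×7.40×10⁻³×(507.9⁴ − 294.0⁴).
T⁴ − T₀⁴ = 6.65446×10¹⁰ − 7.47118×10⁹ = 5.90734×10¹⁰ K⁴, so P_net = 5.11 W.

Net loss ≈ 5.11 W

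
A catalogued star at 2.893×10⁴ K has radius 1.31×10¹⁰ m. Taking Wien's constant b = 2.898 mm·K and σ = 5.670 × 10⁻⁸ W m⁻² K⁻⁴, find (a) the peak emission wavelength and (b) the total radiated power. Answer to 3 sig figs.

(a) λ_max = b/T = 2.898×10⁻³/2.893×10⁴ = 1.002×10⁻⁷ m = 100 nm.
Surface area A = 4πR² = 4π(1.31×10¹⁰ m)² = 2.15651×10²¹ m².
(b) P = σAT⁴ = 5.670×10⁻⁸×2.15651×10²¹×(2.893×10⁴)⁴ = 8.57×10³¹ W.

λ_max ≈ 100 nm; P ≈ 8.57×10³¹ W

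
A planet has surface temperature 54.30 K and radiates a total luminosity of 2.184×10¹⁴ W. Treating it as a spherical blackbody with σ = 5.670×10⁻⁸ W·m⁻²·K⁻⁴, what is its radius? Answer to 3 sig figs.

R ≈ 5.94×10⁶ m

L = 4πR²σT⁴ ⇒ R = √(L/(4πσT⁴)).
σT⁴ = 0.492927 W/m², so R = √(2.184×10¹⁴/(4π×0.492927)) = 5.94×10⁶ m.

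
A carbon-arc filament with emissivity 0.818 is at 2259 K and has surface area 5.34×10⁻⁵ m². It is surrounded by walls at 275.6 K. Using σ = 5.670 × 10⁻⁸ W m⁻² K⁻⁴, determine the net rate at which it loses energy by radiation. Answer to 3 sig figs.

Net loss ≈ 64.5 W

Area A = 5.34×10⁻⁵ m².
Net radiated power P_net = εσA(T⁴ − T₀⁴) = 0.818×5.670×10⁻⁸×5.34×10⁻⁵×(2259⁴ − 275.6⁴).
T⁴ − T₀⁴ = 2.60414×10¹³ − 5.76922×10⁹ = 2.60356×10¹³ K⁴, so P_net = 64.5 W.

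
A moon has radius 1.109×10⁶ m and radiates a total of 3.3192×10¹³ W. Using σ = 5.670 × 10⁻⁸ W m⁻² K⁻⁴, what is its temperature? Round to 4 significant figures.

T ≈ 78.45 K

Surface area A = 4πR² = 4π(1.109×10⁶ m)² = 1.54551×10¹³ m².
P = σAT⁴ ⇒ T = (P/(σA))^(1/4) = (3.3192×10¹³/(5.670×10⁻⁸×1.54551×10¹³))^(1/4) = 78.45 K.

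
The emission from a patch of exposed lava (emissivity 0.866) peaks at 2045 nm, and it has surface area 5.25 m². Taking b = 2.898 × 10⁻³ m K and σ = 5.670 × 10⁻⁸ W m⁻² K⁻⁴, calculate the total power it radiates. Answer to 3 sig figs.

Wien's law: T = b/λ_max = 2.898×10⁻³/2.045×10⁻⁶ = 1417.11 K.
Area A = 5.25 m².
Then P = εσAT⁴ = 0.866×5.670×10⁻⁸×5.25×(1417.11)⁴ = 1.04×10⁶ W.

P ≈ 1.04×10⁶ W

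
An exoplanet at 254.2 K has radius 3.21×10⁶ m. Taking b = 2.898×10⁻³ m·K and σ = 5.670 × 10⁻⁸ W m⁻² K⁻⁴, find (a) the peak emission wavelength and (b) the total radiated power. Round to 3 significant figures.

(a) λ_max = b/T = 2.898×10⁻³/254.2 = 1.140×10⁻⁵ m = 11.4 μm.
Surface area A = 4πR² = 4π(3.21×10⁶ m)² = 1.29485×10¹⁴ m².
(b) P = σAT⁴ = 5.670×10⁻⁸×1.29485×10¹⁴×(254.2)⁴ = 3.07×10¹⁶ W.

λ_max ≈ 11.4 μm; P ≈ 3.07×10¹⁶ W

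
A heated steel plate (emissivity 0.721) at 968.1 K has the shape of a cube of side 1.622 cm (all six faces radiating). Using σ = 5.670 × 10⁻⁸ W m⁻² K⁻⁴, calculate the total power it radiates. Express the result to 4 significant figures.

P ≈ 56.68 W

Area A = 6s² = 6×(0.01622 m)² = 1.57853×10⁻³ m².
P = εσAT⁴ = 0.721 × 5.670×10⁻⁸ × 1.57853×10⁻³ × (968.1)⁴ = 56.68 W.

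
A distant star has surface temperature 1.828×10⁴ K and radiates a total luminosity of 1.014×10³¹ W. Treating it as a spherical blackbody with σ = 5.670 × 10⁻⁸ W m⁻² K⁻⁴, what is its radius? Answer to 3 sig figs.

L = 4πR²σT⁴ ⇒ R = √(L/(4πσT⁴)).
σT⁴ = 6.33123×10⁹ W/m², so R = √(1.014×10³¹/(4π×6.33123×10⁹)) = 1.13×10¹⁰ m.

R ≈ 1.13×10¹⁰ m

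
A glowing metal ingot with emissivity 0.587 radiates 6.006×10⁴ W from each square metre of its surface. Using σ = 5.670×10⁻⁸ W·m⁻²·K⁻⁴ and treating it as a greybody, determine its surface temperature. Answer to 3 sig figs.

T ≈ 1.16×10³ K

I = εσT⁴, so T = (I/εσ)^(1/4) = (6.006×10⁴/(0.587×5.670×10⁻⁸))^(1/4) = 1.16×10³ K.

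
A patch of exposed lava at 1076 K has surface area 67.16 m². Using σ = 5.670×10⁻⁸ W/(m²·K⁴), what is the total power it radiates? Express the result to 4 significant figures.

Area A = 67.16 m².
P = σAT⁴ = 5.670×10⁻⁸ × 67.16 × (1076)⁴ = 5.104×10⁶ W.

P ≈ 5.104×10⁶ W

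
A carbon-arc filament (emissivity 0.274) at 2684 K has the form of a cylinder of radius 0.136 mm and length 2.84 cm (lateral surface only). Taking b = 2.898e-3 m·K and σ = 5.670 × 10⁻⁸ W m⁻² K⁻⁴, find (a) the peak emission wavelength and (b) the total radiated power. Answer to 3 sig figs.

λ_max ≈ 1.08 μm; P ≈ 19.6 W

(a) λ_max = b/T = 2.898×10⁻³/2684 = 1.080×10⁻⁶ m = 1.08 μm.
Lateral area A = 2πrL = 2π×1.36×10⁻⁴×0.0284 = 2.42682×10⁻⁵ m².
(b) P = εσAT⁴ = 0.274×5.670×10⁻⁸×2.42682×10⁻⁵×(2684)⁴ = 19.6 W.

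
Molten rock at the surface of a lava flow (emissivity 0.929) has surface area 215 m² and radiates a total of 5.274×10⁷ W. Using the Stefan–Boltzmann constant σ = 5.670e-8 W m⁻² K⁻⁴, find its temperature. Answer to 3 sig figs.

T ≈ 1.47×10³ K

Area A = 215 m².
P = εσAT⁴ ⇒ T = (P/(εσA))^(1/4) = (5.274×10⁷/(0.929×5.670×10⁻⁸×215))^(1/4) = 1.47×10³ K.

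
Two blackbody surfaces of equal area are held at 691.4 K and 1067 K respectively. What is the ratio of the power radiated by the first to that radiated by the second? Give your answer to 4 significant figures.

P₁/P₂ ≈ 0.1763

With equal areas, P₁/P₂ = (T₁/T₂)⁴ = (691.4/1067)⁴ = 0.1763.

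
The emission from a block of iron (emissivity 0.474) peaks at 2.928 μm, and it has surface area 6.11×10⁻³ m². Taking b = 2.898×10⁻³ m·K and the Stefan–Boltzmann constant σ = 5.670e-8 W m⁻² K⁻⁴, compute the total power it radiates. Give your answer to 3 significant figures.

P ≈ 158 W

Wien's law: T = b/λ_max = 2.898×10⁻³/2.928×10⁻⁶ = 989.754 K.
Area A = 6.11×10⁻³ m².
Then P = εσAT⁴ = 0.474×5.670×10⁻⁸×6.11×10⁻³×(989.754)⁴ = 158 W.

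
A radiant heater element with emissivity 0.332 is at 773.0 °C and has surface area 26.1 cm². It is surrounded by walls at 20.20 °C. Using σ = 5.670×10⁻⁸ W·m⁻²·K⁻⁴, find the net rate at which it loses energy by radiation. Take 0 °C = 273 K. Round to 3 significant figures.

Net loss ≈ 58.5 W

T = 773.0 °C + 273 = 1046.0 K.
Surroundings: T = 20.20 °C + 273 = 293.20 K.
Area A = 26.1 cm² = 2.61×10⁻³ m².
Net radiated power P_net = εσA(T⁴ − T₀⁴) = 0.332×5.670×10⁻⁸×2.61×10⁻³×(1046.0⁴ − 293.20⁴).
T⁴ − T₀⁴ = 1.19709×10¹² − 7.39019×10⁹ = 1.18970×10¹² K⁴, so P_net = 58.5 W.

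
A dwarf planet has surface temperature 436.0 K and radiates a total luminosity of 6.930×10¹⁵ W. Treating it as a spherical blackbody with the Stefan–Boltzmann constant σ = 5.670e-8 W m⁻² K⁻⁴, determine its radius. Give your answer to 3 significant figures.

R ≈ 5.19×10⁵ m

L = 4πR²σT⁴ ⇒ R = √(L/(4πσT⁴)).
σT⁴ = 2048.94 W/m², so R = √(6.930×10¹⁵/(4π×2048.94)) = 5.19×10⁵ m.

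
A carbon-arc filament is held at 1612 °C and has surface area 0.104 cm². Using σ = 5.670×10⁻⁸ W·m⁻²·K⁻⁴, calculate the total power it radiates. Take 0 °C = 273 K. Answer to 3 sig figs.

P ≈ 7.44 W

T = 1612 °C + 273 = 1885 K.
Area A = 0.104 cm² = 1.04×10⁻⁵ m².
P = σAT⁴ = 5.670×10⁻⁸ × 1.04×10⁻⁵ × (1885)⁴ = 7.44 W.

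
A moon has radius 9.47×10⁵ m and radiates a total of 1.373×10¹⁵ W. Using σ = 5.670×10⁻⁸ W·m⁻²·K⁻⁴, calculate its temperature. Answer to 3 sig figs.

Surface area A = 4πR² = 4π(9.47×10⁵ m)² = 1.12696×10¹³ m².
P = σAT⁴ ⇒ T = (P/(σA))^(1/4) = (1.373×10¹⁵/(5.670×10⁻⁸×1.12696×10¹³))^(1/4) = 215 K.

T ≈ 215 K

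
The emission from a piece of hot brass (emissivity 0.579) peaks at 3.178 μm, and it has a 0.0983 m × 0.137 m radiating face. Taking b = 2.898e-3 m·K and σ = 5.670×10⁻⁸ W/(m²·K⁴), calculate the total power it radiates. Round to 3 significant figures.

Wien's law: T = b/λ_max = 2.898×10⁻³/3.178×10⁻⁶ = 911.894 K.
Area A = 0.0983 × 0.137 = 0.0134671 m².
Then P = εσAT⁴ = 0.579×5.670×10⁻⁸×0.0134671×(911.894)⁴ = 306 W.

P ≈ 306 W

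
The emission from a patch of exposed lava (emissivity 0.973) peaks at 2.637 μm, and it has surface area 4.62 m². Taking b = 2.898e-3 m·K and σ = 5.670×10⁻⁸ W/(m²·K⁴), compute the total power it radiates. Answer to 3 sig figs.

Wien's law: T = b/λ_max = 2.898×10⁻³/2.637×10⁻⁶ = 1098.98 K.
Area A = 4.62 m².
Then P = εσAT⁴ = 0.973×5.670×10⁻⁸×4.62×(1098.98)⁴ = 3.72×10⁵ W.

P ≈ 3.72×10⁵ W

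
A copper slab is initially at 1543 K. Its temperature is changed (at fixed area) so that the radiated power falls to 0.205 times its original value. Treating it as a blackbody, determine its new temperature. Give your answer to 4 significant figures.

P ∝ T⁴, so T₂/T₁ = (P₂/P₁)^(1/4) = (0.205)^(1/4) = 0.672881.
T₂ = 1543 × 0.672881 = 1038 K.

T₂ ≈ 1038 K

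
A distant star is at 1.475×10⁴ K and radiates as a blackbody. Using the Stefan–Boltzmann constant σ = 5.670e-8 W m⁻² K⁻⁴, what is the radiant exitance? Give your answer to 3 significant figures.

I ≈ 2.68×10⁹ W/m²

Stefan–Boltzmann: I = σT⁴ = 5.670×10⁻⁸ × (1.475×10⁴)⁴ = 2.68×10⁹ W/m².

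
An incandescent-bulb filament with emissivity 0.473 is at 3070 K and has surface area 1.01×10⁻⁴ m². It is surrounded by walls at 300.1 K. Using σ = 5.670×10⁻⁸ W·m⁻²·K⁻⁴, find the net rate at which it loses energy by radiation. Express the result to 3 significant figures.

Area A = 1.01×10⁻⁴ m².
Net radiated power P_net = εσA(T⁴ − T₀⁴) = 0.473×5.670×10⁻⁸×1.01×10⁻⁴×(3070⁴ − 300.1⁴).
T⁴ − T₀⁴ = 8.88287×10¹³ − 8.11081×10⁹ = 8.88206×10¹³ K⁴, so P_net = 241 W.

Net loss ≈ 241 W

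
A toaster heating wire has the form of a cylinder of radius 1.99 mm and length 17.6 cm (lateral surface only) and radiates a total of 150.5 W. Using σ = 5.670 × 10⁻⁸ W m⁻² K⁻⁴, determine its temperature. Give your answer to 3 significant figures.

Lateral area A = 2πrL = 2π×1.99×10⁻³×0.176 = 2.20062×10⁻³ m².
P = σAT⁴ ⇒ T = (P/(σA))^(1/4) = (150.5/(5.670×10⁻⁸×2.20062×10⁻³))^(1/4) = 1.05×10³ K.

T ≈ 1.05×10³ K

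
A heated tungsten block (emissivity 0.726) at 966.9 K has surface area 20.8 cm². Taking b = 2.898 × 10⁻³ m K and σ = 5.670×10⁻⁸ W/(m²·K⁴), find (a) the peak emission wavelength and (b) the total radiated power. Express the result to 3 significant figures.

λ_max ≈ 3.00×10³ nm; P ≈ 74.8 W

(a) λ_max = b/T = 2.898×10⁻³/966.9 = 2.997×10⁻⁶ m = 3.00×10³ nm.
Area A = 20.8 cm² = 2.08×10⁻³ m².
(b) P = εσAT⁴ = 0.726×5.670×10⁻⁸×2.08×10⁻³×(966.9)⁴ = 74.8 W.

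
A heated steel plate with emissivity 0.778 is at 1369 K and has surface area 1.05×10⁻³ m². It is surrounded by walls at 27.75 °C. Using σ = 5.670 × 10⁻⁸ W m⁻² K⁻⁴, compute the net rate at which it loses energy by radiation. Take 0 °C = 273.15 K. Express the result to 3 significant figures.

Net loss ≈ 162 W

Surroundings: T = 27.75 °C + 273.15 = 300.90 K.
Area A = 1.05×10⁻³ m².
Net radiated power P_net = εσA(T⁴ − T₀⁴) = 0.778×5.670×10⁻⁸×1.05×10⁻³×(1369⁴ − 300.90⁴).
T⁴ − T₀⁴ = 3.51248×10¹² − 8.19764×10⁹ = 3.50428×10¹² K⁴, so P_net = 162 W.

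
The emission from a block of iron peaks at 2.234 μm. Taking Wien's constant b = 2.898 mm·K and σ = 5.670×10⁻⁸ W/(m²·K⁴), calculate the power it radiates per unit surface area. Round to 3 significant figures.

Wien's law: T = b/λ_max = 2.898×10⁻³/2.234×10⁻⁶ = 1297.22 K.
Then I = σT⁴ = 5.670×10⁻⁸×(1297.22)⁴ = 1.61×10⁵ W/m².

I ≈ 1.61×10⁵ W/m²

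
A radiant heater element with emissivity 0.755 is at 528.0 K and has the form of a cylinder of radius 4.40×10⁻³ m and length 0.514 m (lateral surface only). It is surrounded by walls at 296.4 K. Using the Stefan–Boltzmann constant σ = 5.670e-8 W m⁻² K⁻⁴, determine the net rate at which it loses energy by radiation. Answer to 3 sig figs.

Net loss ≈ 42.6 W

Lateral area A = 2πrL = 2π×4.40×10⁻³×0.514 = 0.0142101 m².
Net radiated power P_net = εσA(T⁴ − T₀⁴) = 0.755×5.670×10⁻⁸×0.0142101×(528.0⁴ − 296.4⁴).
T⁴ − T₀⁴ = 7.77205×10¹⁰ − 7.71814×10⁹ = 7.00024×10¹⁰ K⁴, so P_net = 42.6 W.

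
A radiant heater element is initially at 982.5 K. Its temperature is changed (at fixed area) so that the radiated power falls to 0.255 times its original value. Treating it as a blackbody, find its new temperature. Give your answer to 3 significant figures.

P ∝ T⁴, so T₂/T₁ = (P₂/P₁)^(1/4) = (0.255)^(1/4) = 0.710616.
T₂ = 982.5 × 0.710616 = 698 K.

T₂ ≈ 698 K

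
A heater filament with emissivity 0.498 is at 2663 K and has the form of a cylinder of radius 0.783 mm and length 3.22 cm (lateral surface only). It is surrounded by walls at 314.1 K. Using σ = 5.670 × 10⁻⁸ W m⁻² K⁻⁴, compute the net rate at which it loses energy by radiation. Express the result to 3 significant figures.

Net loss ≈ 225 W

Lateral area A = 2πrL = 2π×7.83×10⁻⁴×0.0322 = 1.58415×10⁻⁴ m².
Net radiated power P_net = εσA(T⁴ − T₀⁴) = 0.498×5.670×10⁻⁸×1.58415×10⁻⁴×(2663⁴ − 314.1⁴).
T⁴ − T₀⁴ = 5.02904×10¹³ − 9.73356×10⁹ = 5.02807×10¹³ K⁴, so P_net = 225 W.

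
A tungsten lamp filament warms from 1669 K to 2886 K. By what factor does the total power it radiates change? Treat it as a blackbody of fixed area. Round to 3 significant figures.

P₂/P₁ ≈ 8.94

P ∝ T⁴, so P₂/P₁ = (T₂/T₁)⁴ = (2886/1669)⁴ = (1.72918)⁴ = 8.94.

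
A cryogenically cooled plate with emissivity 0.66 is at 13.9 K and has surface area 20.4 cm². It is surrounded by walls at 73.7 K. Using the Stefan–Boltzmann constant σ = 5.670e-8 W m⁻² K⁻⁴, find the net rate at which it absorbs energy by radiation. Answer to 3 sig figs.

Area A = 20.4 cm² = 2.04×10⁻³ m².
Net radiated power P_net = εσA(T⁴ − T₀⁴) = 0.66×5.670×10⁻⁸×2.04×10⁻³×(13.9⁴ − 73.7⁴).
T⁴ − T₀⁴ = 37330.1 − 2.95033×10⁷ = -2.94660×10⁷ K⁴, so P_net = -2.25×10⁻³ W — negative, meaning a net gain of 2.25×10⁻³ W.

Net gain ≈ 2.25×10⁻³ W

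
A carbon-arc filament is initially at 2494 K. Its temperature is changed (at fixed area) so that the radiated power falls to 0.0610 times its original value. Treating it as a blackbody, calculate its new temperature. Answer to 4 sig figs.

T₂ ≈ 1239 K

P ∝ T⁴, so T₂/T₁ = (P₂/P₁)^(1/4) = (0.0610)^(1/4) = 0.496973.
T₂ = 2494 × 0.496973 = 1239 K.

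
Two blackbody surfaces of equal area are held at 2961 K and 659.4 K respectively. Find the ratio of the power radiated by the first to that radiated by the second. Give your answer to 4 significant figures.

P₁/P₂ ≈ 406.6

With equal areas, P₁/P₂ = (T₁/T₂)⁴ = (2961/659.4)⁴ = 406.6.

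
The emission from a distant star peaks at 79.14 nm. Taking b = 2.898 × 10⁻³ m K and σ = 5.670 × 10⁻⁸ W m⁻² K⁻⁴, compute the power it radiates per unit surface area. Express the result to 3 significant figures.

Wien's law: T = b/λ_max = 2.898×10⁻³/7.914×10⁻⁸ = 36618.7 K.
Then I = σT⁴ = 5.670×10⁻⁸×(36618.7)⁴ = 1.02×10¹¹ W/m².

I ≈ 1.02×10¹¹ W/m²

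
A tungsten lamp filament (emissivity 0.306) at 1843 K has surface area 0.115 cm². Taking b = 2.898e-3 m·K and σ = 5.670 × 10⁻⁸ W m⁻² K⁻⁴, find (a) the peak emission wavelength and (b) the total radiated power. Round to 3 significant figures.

(a) λ_max = b/T = 2.898×10⁻³/1843 = 1.572×10⁻⁶ m = 1.57 μm.
Area A = 0.115 cm² = 1.15×10⁻⁵ m².
(b) P = εσAT⁴ = 0.306×5.670×10⁻⁸×1.15×10⁻⁵×(1843)⁴ = 2.30 W.

λ_max ≈ 1.57 μm; P ≈ 2.30 W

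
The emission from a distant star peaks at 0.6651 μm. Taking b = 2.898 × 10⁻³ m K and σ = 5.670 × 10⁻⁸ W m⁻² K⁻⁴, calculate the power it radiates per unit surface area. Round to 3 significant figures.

I ≈ 2.04×10⁷ W/m²

Wien's law: T = b/λ_max = 2.898×10⁻³/6.651×10⁻⁷ = 4357.24 K.
Then I = σT⁴ = 5.670×10⁻⁸×(4357.24)⁴ = 2.04×10⁷ W/m².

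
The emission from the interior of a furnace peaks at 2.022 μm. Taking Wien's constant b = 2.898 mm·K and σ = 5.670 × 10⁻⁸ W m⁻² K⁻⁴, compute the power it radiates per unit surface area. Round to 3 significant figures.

Wien's law: T = b/λ_max = 2.898×10⁻³/2.022×10⁻⁶ = 1433.23 K.
Then I = σT⁴ = 5.670×10⁻⁸×(1433.23)⁴ = 2.39×10⁵ W/m².

I ≈ 2.39×10⁵ W/m²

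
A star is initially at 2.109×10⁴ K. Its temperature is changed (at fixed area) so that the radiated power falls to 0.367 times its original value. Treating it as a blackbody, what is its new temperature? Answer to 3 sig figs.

T₂ ≈ 1.64×10⁴ K

P ∝ T⁴, so T₂/T₁ = (P₂/P₁)^(1/4) = (0.367)^(1/4) = 0.778335.
T₂ = 2.109×10⁴ × 0.778335 = 1.64×10⁴ K.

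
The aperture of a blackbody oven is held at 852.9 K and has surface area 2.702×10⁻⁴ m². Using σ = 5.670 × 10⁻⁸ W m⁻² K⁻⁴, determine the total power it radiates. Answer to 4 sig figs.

Area A = 2.702×10⁻⁴ m².
P = σAT⁴ = 5.670×10⁻⁸ × 2.702×10⁻⁴ × (852.9)⁴ = 8.107 W.

P ≈ 8.107 W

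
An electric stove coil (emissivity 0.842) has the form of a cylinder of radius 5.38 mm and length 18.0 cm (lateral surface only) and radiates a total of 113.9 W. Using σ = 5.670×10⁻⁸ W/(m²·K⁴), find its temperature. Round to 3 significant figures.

T ≈ 791 K

Lateral area A = 2πrL = 2π×5.38×10⁻³×0.180 = 6.08464×10⁻³ m².
P = εσAT⁴ ⇒ T = (P/(εσA))^(1/4) = (113.9/(0.842×5.670×10⁻⁸×6.08464×10⁻³))^(1/4) = 791 K.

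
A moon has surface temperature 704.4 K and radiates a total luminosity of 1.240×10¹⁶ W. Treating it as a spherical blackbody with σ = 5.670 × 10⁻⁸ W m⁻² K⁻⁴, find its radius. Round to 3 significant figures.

L = 4πR²σT⁴ ⇒ R = √(L/(4πσT⁴)).
σT⁴ = 13959.2 W/m², so R = √(1.240×10¹⁶/(4π×13959.2)) = 2.66×10⁵ m.

R ≈ 2.66×10⁵ m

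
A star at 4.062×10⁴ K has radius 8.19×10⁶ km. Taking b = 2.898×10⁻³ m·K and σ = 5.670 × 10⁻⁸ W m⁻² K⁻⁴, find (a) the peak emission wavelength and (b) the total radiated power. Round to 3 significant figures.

λ_max ≈ 71.3 nm; P ≈ 1.30×10³² W

(a) λ_max = b/T = 2.898×10⁻³/4.062×10⁴ = 7.134×10⁻⁸ m = 71.3 nm.
Surface area A = 4πR² = 4π(8.19×10⁹ m)² = 8.42903×10²⁰ m².
(b) P = σAT⁴ = 5.670×10⁻⁸×8.42903×10²⁰×(4.062×10⁴)⁴ = 1.30×10³² W.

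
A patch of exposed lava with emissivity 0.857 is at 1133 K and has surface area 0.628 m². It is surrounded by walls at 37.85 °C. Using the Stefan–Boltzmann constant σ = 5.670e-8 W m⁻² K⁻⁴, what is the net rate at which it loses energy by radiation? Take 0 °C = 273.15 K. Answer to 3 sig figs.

Surroundings: T = 37.85 °C + 273.15 = 311.00 K.
Area A = 0.628 m².
Net radiated power P_net = εσA(T⁴ − T₀⁴) = 0.857×5.670×10⁻⁸×0.628×(1133⁴ − 311.00⁴).
T⁴ − T₀⁴ = 1.64786×10¹² − 9.35495×10⁹ = 1.63851×10¹² K⁴, so P_net = 5.00×10⁴ W.

Net loss ≈ 5.00×10⁴ W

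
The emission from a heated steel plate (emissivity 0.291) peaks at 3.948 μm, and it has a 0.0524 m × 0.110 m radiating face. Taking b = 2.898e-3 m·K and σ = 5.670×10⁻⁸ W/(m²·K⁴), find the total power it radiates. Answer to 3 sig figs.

P ≈ 27.6 W

Wien's law: T = b/λ_max = 2.898×10⁻³/3.948×10⁻⁶ = 734.043 K.
Area A = 0.0524 × 0.110 = 5.764×10⁻³ m².
Then P = εσAT⁴ = 0.291×5.670×10⁻⁸×5.764×10⁻³×(734.043)⁴ = 27.6 W.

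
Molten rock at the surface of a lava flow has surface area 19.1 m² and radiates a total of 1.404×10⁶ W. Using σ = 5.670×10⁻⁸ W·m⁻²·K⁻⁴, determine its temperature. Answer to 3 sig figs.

T ≈ 1.07×10³ K

Area A = 19.1 m².
P = σAT⁴ ⇒ T = (P/(σA))^(1/4) = (1.404×10⁶/(5.670×10⁻⁸×19.1))^(1/4) = 1.07×10³ K.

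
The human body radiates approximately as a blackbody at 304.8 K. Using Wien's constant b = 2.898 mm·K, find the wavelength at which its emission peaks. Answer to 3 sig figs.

λ_max ≈ 9.51 μm

Wien's displacement law: λ_max = b/T = (2.898×10⁻³ m·K)/(304.8 K) = 9.508×10⁻⁶ m.
That is 9.51 μm, in the infrared range.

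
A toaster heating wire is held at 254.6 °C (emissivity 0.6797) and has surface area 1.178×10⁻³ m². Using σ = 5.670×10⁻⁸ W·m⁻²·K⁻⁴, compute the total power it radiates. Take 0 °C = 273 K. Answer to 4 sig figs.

T = 254.6 °C + 273 = 527.6 K.
Area A = 1.178×10⁻³ m².
P = εσAT⁴ = 0.6797 × 5.670×10⁻⁸ × 1.178×10⁻³ × (527.6)⁴ = 3.518 W.

P ≈ 3.518 W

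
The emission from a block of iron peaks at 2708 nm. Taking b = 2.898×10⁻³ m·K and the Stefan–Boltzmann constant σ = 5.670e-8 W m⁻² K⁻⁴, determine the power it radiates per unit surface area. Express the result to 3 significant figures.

I ≈ 7.44×10⁴ W/m²

Wien's law: T = b/λ_max = 2.898×10⁻³/2.708×10⁻⁶ = 1070.16 K.
Then I = σT⁴ = 5.670×10⁻⁸×(1070.16)⁴ = 7.44×10⁴ W/m².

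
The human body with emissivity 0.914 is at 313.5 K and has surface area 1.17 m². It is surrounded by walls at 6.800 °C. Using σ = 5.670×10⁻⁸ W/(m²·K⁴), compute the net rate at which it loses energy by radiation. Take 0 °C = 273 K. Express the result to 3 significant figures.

Net loss ≈ 214 W

Surroundings: T = 6.800 °C + 273 = 279.800 K.
Area A = 1.17 m².
Net radiated power P_net = εσA(T⁴ − T₀⁴) = 0.914×5.670×10⁻⁸×1.17×(313.5⁴ − 279.800⁴).
T⁴ − T₀⁴ = 9.65940×10⁹ − 6.12902×10⁹ = 3.53038×10⁹ K⁴, so P_net = 214 W.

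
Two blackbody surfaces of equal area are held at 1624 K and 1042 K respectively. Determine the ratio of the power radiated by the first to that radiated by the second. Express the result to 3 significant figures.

P₁/P₂ ≈ 5.90

With equal areas, P₁/P₂ = (T₁/T₂)⁴ = (1624/1042)⁴ = 5.90.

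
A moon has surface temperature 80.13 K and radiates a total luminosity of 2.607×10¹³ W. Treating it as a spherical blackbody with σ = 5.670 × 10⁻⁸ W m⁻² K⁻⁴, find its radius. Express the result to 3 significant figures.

R ≈ 9.42×10⁵ m

L = 4πR²σT⁴ ⇒ R = √(L/(4πσT⁴)).
σT⁴ = 2.33756 W/m², so R = √(2.607×10¹³/(4π×2.33756)) = 9.42×10⁵ m.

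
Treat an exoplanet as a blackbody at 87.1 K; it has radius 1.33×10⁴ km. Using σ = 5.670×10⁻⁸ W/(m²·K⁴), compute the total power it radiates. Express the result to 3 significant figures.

P ≈ 7.25×10¹⁵ W

Surface area A = 4πR² = 4π(1.33×10⁷ m)² = 2.22287×10¹⁵ m².
P = σAT⁴ = 5.670×10⁻⁸ × 2.22287×10¹⁵ × (87.1)⁴ = 7.25×10¹⁵ W.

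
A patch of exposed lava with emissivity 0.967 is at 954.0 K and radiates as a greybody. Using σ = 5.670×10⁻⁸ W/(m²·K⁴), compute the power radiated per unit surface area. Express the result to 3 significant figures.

I ≈ 4.54×10⁴ W/m²

Stefan–Boltzmann: I = εσT⁴ = 0.967 × 5.670×10⁻⁸ × (954.0)⁴ = 4.54×10⁴ W/m².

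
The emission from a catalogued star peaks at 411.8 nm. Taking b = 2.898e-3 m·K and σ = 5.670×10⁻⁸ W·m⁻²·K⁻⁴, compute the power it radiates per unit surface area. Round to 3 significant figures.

I ≈ 1.39×10⁸ W/m²

Wien's law: T = b/λ_max = 2.898×10⁻³/4.118×10⁻⁷ = 7037.40 K.
Then I = σT⁴ = 5.670×10⁻⁸×(7037.40)⁴ = 1.39×10⁸ W/m².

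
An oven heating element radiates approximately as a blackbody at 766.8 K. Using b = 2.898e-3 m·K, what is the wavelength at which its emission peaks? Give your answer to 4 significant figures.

λ_max ≈ 3.779 μm

Wien's displacement law: λ_max = b/T = (2.898×10⁻³ m·K)/(766.8 K) = 3.7793×10⁻⁶ m.
That is 3.779 μm, in the infrared range.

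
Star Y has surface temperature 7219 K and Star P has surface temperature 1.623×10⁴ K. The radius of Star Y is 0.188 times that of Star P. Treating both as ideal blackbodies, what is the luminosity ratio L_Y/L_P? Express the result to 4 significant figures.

L ∝ R²T⁴, so L_Y/L_P = (R_Y/R_P)²(T_Y/T_P)⁴ = (0.188)² × (7219/1.623×10⁴)⁴ = 0.035344 × 0.0391412 = 1.383×10⁻³.

L_Y/L_P ≈ 1.383×10⁻³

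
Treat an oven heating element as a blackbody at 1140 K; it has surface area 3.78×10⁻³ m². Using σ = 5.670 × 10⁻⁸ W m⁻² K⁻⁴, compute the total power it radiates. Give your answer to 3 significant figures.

P ≈ 362 W

Area A = 3.78×10⁻³ m².
P = σAT⁴ = 5.670×10⁻⁸ × 3.78×10⁻³ × (1140)⁴ = 362 W.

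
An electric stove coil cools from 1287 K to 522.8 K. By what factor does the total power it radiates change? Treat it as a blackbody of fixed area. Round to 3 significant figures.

P ∝ T⁴, so P₂/P₁ = (T₂/T₁)⁴ = (522.8/1287)⁴ = (0.406216)⁴ = 0.0272.

P₂/P₁ ≈ 0.0272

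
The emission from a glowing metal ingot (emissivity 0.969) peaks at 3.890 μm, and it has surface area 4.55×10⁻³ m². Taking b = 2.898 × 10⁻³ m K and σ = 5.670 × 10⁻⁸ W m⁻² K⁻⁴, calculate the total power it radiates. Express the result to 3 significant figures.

P ≈ 77.0 W

Wien's law: T = b/λ_max = 2.898×10⁻³/3.890×10⁻⁶ = 744.987 K.
Area A = 4.55×10⁻³ m².
Then P = εσAT⁴ = 0.969×5.670×10⁻⁸×4.55×10⁻³×(744.987)⁴ = 77.0 W.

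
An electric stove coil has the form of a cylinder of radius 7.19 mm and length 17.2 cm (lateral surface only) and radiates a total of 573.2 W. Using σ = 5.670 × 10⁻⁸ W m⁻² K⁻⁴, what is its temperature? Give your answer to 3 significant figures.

T ≈ 1.07×10³ K

Lateral area A = 2πrL = 2π×7.19×10⁻³×0.172 = 7.77029×10⁻³ m².
P = σAT⁴ ⇒ T = (P/(σA))^(1/4) = (573.2/(5.670×10⁻⁸×7.77029×10⁻³))^(1/4) = 1.07×10³ K.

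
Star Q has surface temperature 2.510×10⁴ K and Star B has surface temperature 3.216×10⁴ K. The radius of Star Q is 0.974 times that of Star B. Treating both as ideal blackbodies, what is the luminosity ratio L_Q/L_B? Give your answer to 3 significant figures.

L ∝ R²T⁴, so L_Q/L_B = (R_Q/R_B)²(T_Q/T_B)⁴ = (0.974)² × (2.510×10⁴/3.216×10⁴)⁴ = 0.948676 × 0.371049 = 0.352.

L_Q/L_B ≈ 0.352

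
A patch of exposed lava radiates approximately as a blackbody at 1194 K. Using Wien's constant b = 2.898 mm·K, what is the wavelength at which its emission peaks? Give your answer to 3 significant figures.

Wien's displacement law: λ_max = b/T = (2.898×10⁻³ m·K)/(1194 K) = 2.427×10⁻⁶ m.
That is 2.43×10³ nm, in the infrared range.

λ_max ≈ 2.43×10³ nm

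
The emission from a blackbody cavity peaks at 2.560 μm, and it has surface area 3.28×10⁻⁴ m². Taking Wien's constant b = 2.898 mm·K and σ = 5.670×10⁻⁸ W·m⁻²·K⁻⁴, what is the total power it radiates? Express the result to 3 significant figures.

Wien's law: T = b/λ_max = 2.898×10⁻³/2.560×10⁻⁶ = 1132.03 K.
Area A = 3.28×10⁻⁴ m².
Then P = σAT⁴ = 5.670×10⁻⁸×3.28×10⁻⁴×(1132.03)⁴ = 30.5 W.

P ≈ 30.5 W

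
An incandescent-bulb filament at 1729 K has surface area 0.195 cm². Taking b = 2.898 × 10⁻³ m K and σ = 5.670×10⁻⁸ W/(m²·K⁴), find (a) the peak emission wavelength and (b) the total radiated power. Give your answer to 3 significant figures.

(a) λ_max = b/T = 2.898×10⁻³/1729 = 1.676×10⁻⁶ m = 1.68 μm.
Area A = 0.195 cm² = 1.95×10⁻⁵ m².
(b) P = σAT⁴ = 5.670×10⁻⁸×1.95×10⁻⁵×(1729)⁴ = 9.88 W.

λ_max ≈ 1.68 μm; P ≈ 9.88 W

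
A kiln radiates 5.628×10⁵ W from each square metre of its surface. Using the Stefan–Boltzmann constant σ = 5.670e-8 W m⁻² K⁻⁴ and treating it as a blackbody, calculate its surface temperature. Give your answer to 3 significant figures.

I = σT⁴, so T = (I/σ)^(1/4) = (5.628×10⁵/(5.670×10⁻⁸))^(1/4) = 1.77×10³ K.

T ≈ 1.77×10³ K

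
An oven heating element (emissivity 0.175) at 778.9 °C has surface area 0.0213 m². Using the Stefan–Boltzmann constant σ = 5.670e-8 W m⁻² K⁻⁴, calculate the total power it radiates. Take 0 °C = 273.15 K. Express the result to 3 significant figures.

P ≈ 259 W

T = 778.9 °C + 273.15 = 1052.05 K.
Area A = 0.0213 m².
P = εσAT⁴ = 0.175 × 5.670×10⁻⁸ × 0.0213 × (1052.05)⁴ = 259 W.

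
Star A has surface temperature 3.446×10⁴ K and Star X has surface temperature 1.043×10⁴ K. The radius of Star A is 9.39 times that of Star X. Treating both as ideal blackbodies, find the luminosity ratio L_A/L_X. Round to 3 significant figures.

L ∝ R²T⁴, so L_A/L_X = (R_A/R_X)²(T_A/T_X)⁴ = (9.39)² × (3.446×10⁴/1.043×10⁴)⁴ = 88.1721 × 119.158 = 1.05×10⁴.

L_A/L_X ≈ 1.05×10⁴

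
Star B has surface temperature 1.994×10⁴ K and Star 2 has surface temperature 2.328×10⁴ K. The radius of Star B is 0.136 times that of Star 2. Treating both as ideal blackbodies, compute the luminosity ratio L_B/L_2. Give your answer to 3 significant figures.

L_B/L_2 ≈ 9.96×10⁻³

L ∝ R²T⁴, so L_B/L_2 = (R_B/R_2)²(T_B/T_2)⁴ = (0.136)² × (1.994×10⁴/2.328×10⁴)⁴ = 0.018496 × 0.538231 = 9.96×10⁻³.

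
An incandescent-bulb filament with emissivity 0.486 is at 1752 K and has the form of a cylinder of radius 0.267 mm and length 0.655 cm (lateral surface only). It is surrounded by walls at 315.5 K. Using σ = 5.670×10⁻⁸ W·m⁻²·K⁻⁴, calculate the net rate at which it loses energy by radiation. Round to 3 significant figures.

Net loss ≈ 2.85 W

Lateral area A = 2πrL = 2π×2.67×10⁻⁴×6.55×10⁻³ = 1.09883×10⁻⁵ m².
Net radiated power P_net = εσA(T⁴ − T₀⁴) = 0.486×5.670×10⁻⁸×1.09883×10⁻⁵×(1752⁴ − 315.5⁴).
T⁴ − T₀⁴ = 9.42185×10¹² − 9.90826×10⁹ = 9.41194×10¹² K⁴, so P_net = 2.85 W.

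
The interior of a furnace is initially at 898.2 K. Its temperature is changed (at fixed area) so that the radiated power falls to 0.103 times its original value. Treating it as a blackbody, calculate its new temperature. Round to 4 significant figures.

P ∝ T⁴, so T₂/T₁ = (P₂/P₁)^(1/4) = (0.103)^(1/4) = 0.566512.
T₂ = 898.2 × 0.566512 = 508.8 K.

T₂ ≈ 508.8 K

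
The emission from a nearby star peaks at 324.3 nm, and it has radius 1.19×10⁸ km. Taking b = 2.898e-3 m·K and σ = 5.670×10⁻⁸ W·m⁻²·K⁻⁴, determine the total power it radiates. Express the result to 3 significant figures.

Wien's law: T = b/λ_max = 2.898×10⁻³/3.243×10⁻⁷ = 8936.17 K.
Surface area A = 4πR² = 4π(1.19×10¹¹ m)² = 1.77952×10²³ m².
Then P = σAT⁴ = 5.670×10⁻⁸×1.77952×10²³×(8936.17)⁴ = 6.43×10³¹ W.

P ≈ 6.43×10³¹ W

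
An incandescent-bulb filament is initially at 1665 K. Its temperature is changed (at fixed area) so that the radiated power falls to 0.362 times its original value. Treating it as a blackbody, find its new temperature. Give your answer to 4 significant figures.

T₂ ≈ 1291 K

P ∝ T⁴, so T₂/T₁ = (P₂/P₁)^(1/4) = (0.362)^(1/4) = 0.775670.
T₂ = 1665 × 0.775670 = 1291 K.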